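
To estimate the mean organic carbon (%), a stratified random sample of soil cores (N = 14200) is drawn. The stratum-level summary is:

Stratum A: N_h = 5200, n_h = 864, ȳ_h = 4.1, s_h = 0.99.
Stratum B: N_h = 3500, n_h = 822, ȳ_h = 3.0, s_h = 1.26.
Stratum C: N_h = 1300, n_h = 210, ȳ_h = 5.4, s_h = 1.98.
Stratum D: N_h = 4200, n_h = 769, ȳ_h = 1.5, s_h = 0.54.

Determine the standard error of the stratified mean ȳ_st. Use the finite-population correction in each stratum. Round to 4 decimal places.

SE(ȳ_st) ≈ 0.0194

V̂(ȳ_st) = Σ W_h² (1 − n_h/N_h) s_h²/n_h, with W_h = N_h/N and N = 14200:
  stratum A: (5200/14200)²·(1 − 864/5200)·0.99²/864 = 0.000126845
  stratum B: (3500/14200)²·(1 − 822/3500)·1.26²/822 = 8.97783e-05
  stratum C: (1300/14200)²·(1 − 210/1300)·1.98²/210 = 0.000131191
  stratum D: (4200/14200)²·(1 − 769/4200)·0.54²/769 = 2.70991e-05
V̂(ȳ_st) = 0.000374913
SE(ȳ_st) = √0.000374913 = 0.0193627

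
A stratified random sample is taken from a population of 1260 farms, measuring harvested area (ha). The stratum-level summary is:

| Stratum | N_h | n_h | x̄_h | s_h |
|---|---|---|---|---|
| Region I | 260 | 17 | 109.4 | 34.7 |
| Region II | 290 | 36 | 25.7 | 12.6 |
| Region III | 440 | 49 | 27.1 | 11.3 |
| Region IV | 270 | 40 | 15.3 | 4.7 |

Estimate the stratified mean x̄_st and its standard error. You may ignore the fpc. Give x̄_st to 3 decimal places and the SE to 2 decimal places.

x̄_st = Σ W_h x̄_h = (260·109.4 + 290·25.7 + 440·27.1 + 270·15.3)/1260 = 41.23175
V̂(x̄_st) = Σ W_h² s_h²/n_h, with W_h = N_h/N and N = 1260:
  stratum Region I: (260/1260)²·34.7²/17 = 3.01589
  stratum Region II: (290/1260)²·12.6²/36 = 0.233611
  stratum Region III: (440/1260)²·11.3²/49 = 0.317779
  stratum Region IV: (270/1260)²·4.7²/40 = 0.0253584
V̂(x̄_st) = 3.59264
SE(x̄_st) = √3.59264 = 1.89543

x̄_st ≈ 41.232, SE ≈ 1.90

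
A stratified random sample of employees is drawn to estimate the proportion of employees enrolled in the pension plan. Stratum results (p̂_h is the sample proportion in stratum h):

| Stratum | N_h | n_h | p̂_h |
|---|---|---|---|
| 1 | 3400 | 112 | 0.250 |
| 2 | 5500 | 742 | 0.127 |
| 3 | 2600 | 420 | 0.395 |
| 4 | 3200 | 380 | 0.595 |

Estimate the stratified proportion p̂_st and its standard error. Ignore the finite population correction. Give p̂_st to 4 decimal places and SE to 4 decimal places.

p̂_st ≈ 0.3047, SE ≈ 0.0126

N = 14700; stratum weights W_h = N_h/N.
p̂_st = Σ W_h p̂_h = (3400·0.250 + 5500·0.127 + 2600·0.395 + 3200·0.595)/14700 = 0.30473
V̂(p̂_st) = Σ W_h² p̂_h(1−p̂_h)/(n_h−1):
  stratum 1: (3400/14700)²·0.250·0.750/111 = 9.03653e-05
  stratum 2: (5500/14700)²·0.127·0.873/741 = 2.09455e-05
  stratum 3: (2600/14700)²·0.395·0.605/419 = 1.78423e-05
  stratum 4: (3200/14700)²·0.595·0.405/379 = 3.01299e-05
V̂(p̂_st) = 0.000159283; SE = √V̂ = 0.0126207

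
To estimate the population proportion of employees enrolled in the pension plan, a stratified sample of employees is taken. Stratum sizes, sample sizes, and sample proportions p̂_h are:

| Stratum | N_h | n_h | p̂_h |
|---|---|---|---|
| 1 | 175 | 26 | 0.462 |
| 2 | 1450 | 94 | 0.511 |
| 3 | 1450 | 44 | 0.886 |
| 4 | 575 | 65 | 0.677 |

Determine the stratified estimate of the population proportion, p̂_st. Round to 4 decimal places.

N = 3650; stratum weights W_h = N_h/N.
p̂_st = Σ W_h p̂_h = (175·0.462 + 1450·0.511 + 1450·0.886 + 575·0.677)/3650 = 0.68377

p̂_st ≈ 0.6838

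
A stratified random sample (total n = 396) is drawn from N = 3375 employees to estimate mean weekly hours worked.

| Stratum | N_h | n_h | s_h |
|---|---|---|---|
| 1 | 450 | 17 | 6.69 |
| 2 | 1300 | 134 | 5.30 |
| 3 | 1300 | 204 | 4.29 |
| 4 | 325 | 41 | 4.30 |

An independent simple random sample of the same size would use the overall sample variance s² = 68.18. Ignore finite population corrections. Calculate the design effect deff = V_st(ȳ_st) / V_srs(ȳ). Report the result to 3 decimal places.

V̂(ȳ_st) = Σ W_h² s_h²/n_h, with W_h = N_h/N and N = 3375:
  stratum 1: (450/3375)²·6.69²/17 = 0.0468038
  stratum 2: (1300/3375)²·5.30²/134 = 0.0311018
  stratum 3: (1300/3375)²·4.29²/204 = 0.0133852
  stratum 4: (325/3375)²·4.30²/41 = 0.00418189
V_st = 0.0954727
V_srs = s²/n = 68.18/396 = 0.172172
deff = V_st / V_srs = 0.0954727/0.172172 = 0.5545

deff ≈ 0.555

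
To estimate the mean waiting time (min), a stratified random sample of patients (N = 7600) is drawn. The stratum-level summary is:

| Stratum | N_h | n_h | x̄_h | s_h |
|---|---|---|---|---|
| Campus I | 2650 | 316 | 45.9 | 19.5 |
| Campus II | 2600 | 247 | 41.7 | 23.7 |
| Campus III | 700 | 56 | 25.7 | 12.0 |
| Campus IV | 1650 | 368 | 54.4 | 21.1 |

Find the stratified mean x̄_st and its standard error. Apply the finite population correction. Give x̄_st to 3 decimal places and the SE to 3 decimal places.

x̄_st ≈ 44.448, SE ≈ 0.659

x̄_st = Σ W_h x̄_h = (2650·45.9 + 2600·41.7 + 700·25.7 + 1650·54.4)/7600 = 44.44803
V̂(x̄_st) = Σ W_h² (1 − n_h/N_h) s_h²/n_h, with W_h = N_h/N and N = 7600:
  stratum Campus I: (2650/7600)²·(1 − 316/2650)·19.5²/316 = 0.128855
  stratum Campus II: (2600/7600)²·(1 − 247/2600)·23.7²/247 = 0.240862
  stratum Campus III: (700/7600)²·(1 − 56/700)·12.0²/56 = 0.0200693
  stratum Campus IV: (1650/7600)²·(1 − 368/1650)·21.1²/368 = 0.0443059
V̂(x̄_st) = 0.434092
SE(x̄_st) = √0.434092 = 0.658857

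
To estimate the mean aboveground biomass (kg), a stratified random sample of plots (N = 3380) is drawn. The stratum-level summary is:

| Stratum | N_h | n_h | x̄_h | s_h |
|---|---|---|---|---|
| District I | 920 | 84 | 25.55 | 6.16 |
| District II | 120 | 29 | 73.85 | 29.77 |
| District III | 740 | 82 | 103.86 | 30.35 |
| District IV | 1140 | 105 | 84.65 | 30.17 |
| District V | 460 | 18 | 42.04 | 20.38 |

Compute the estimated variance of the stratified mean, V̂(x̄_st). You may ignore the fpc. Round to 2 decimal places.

V̂(x̄_st) = Σ W_h² s_h²/n_h, with W_h = N_h/N and N = 3380:
  stratum District I: (920/3380)²·6.16²/84 = 0.0334676
  stratum District II: (120/3380)²·29.77²/29 = 0.0385202
  stratum District III: (740/3380)²·30.35²/82 = 0.538435
  stratum District IV: (1140/3380)²·30.17²/105 = 0.986138
  stratum District V: (460/3380)²·20.38²/18 = 0.427384
V̂(x̄_st) = 2.02394

V̂(x̄_st) ≈ 2.02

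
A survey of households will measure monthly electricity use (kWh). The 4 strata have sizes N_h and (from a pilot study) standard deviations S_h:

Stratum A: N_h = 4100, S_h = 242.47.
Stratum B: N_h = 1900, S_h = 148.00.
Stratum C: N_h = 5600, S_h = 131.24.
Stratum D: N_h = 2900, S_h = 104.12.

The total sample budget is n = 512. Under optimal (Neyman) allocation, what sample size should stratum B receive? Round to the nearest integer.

62

Neyman allocation: n_h = n · N_h S_h / Σ N_i S_i, with n = 512.
  stratum A: N_h·S_h = 4100·242.47 = 994127.00
  stratum B: N_h·S_h = 1900·148.00 = 281200.00
  stratum C: N_h·S_h = 5600·131.24 = 734944.00
  stratum D: N_h·S_h = 2900·104.12 = 301948.00
Σ N_h S_h = 2312219.00
n for stratum B = 512·281200.00/2312219.00 = 62.267 → 62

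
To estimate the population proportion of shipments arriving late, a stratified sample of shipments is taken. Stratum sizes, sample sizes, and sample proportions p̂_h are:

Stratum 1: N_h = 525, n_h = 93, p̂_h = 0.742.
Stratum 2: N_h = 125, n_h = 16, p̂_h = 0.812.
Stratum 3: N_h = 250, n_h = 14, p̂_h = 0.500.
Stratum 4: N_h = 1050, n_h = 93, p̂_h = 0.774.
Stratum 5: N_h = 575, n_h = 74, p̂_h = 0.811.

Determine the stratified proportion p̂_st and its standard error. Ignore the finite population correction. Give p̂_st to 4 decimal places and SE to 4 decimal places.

N = 2525; stratum weights W_h = N_h/N.
p̂_st = Σ W_h p̂_h = (525·0.742 + 125·0.812 + 250·0.500 + 1050·0.774 + 575·0.811)/2525 = 0.75052
V̂(p̂_st) = Σ W_h² p̂_h(1−p̂_h)/(n_h−1):
  stratum 1: (525/2525)²·0.742·0.258/92 = 8.99563e-05
  stratum 2: (125/2525)²·0.812·0.188/15 = 2.49413e-05
  stratum 3: (250/2525)²·0.500·0.500/13 = 0.000188518
  stratum 4: (1050/2525)²·0.774·0.226/92 = 0.000328789
  stratum 5: (575/2525)²·0.811·0.189/73 = 0.000108886
V̂(p̂_st) = 0.000741091; SE = √V̂ = 0.027223

p̂_st ≈ 0.7505, SE ≈ 0.0272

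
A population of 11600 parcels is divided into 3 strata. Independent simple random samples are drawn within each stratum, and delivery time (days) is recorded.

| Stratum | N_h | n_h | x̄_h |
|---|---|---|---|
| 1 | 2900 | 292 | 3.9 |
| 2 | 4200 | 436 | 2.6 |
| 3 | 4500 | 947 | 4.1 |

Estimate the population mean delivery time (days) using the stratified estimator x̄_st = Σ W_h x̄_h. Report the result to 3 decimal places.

N = Σ N_h = 11600. Stratum weights W_h = N_h/N.
x̄_st = (2900·3.9 + 4200·2.6 + 4500·4.1) / 11600 = 3.50690

x̄_st ≈ 3.507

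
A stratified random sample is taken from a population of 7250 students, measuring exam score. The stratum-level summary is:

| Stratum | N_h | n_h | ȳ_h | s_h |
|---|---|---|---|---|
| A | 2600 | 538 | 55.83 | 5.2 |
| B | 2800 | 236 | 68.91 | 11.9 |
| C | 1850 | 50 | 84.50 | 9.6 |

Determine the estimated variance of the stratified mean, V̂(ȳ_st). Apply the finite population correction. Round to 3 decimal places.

V̂(ȳ_st) ≈ 0.204

V̂(ȳ_st) = Σ W_h² (1 − n_h/N_h) s_h²/n_h, with W_h = N_h/N and N = 7250:
  stratum A: (2600/7250)²·(1 − 538/2600)·5.2²/538 = 0.00512638
  stratum B: (2800/7250)²·(1 − 236/2800)·11.9²/236 = 0.0819562
  stratum C: (1850/7250)²·(1 − 50/1850)·9.6²/50 = 0.116773
V̂(ȳ_st) = 0.203855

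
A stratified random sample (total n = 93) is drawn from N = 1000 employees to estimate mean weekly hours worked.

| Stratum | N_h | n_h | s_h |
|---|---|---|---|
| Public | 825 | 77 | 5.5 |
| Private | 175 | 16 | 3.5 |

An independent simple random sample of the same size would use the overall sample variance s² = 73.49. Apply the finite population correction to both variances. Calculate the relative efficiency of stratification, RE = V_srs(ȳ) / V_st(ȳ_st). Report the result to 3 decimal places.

V̂(ȳ_st) = Σ W_h² (1 − n_h/N_h) s_h²/n_h, with W_h = N_h/N and N = 1000:
  stratum Public: (825/1000)²·(1 − 77/825)·5.5²/77 = 0.242432
  stratum Private: (175/1000)²·(1 − 16/175)·3.5²/16 = 0.0213035
V_st = 0.263736
V_srs = (1 − 93/1000)·73.49/93 = 0.716725
Relative efficiency = V_srs / V_st = 0.716725/0.263736 = 2.7176

RE ≈ 2.718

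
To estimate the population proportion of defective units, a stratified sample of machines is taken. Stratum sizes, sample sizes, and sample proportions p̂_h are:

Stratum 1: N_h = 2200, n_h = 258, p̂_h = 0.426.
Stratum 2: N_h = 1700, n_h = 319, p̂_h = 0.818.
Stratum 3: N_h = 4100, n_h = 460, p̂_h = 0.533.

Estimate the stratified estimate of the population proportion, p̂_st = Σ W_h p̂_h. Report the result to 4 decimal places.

p̂_st ≈ 0.5641

N = 8000; stratum weights W_h = N_h/N.
p̂_st = Σ W_h p̂_h = (2200·0.426 + 1700·0.818 + 4100·0.533)/8000 = 0.56414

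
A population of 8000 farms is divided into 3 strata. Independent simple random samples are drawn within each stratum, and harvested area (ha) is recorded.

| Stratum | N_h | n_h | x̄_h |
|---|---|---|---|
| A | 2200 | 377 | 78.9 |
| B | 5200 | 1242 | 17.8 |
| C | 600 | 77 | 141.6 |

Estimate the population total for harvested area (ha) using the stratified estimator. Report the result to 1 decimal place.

τ̂_st = Σ N_h x̄_h = 2200·78.9 + 5200·17.8 + 600·141.6 = 351100.0

τ̂_st ≈ 351100.0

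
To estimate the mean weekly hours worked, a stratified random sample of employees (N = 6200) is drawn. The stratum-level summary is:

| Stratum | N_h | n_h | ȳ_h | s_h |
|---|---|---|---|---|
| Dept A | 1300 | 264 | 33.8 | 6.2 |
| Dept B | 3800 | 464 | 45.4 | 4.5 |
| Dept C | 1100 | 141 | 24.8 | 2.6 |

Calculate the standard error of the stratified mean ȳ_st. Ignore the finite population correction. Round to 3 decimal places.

SE(ȳ_st) ≈ 0.156

V̂(ȳ_st) = Σ W_h² s_h²/n_h, with W_h = N_h/N and N = 6200:
  stratum Dept A: (1300/6200)²·6.2²/264 = 0.00640152
  stratum Dept B: (3800/6200)²·4.5²/464 = 0.0163942
  stratum Dept C: (1100/6200)²·2.6²/141 = 0.00150914
V̂(ȳ_st) = 0.0243049
SE(ȳ_st) = √0.0243049 = 0.1559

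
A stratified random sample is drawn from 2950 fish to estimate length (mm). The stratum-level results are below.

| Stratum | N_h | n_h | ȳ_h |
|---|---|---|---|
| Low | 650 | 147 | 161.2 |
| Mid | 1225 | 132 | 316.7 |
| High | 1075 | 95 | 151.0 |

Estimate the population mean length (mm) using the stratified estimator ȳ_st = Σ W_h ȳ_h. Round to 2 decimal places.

ȳ_st ≈ 222.06

N = Σ N_h = 2950. Stratum weights W_h = N_h/N.
ȳ_st = (650·161.2 + 1225·316.7 + 1075·151.0) / 2950 = 222.0551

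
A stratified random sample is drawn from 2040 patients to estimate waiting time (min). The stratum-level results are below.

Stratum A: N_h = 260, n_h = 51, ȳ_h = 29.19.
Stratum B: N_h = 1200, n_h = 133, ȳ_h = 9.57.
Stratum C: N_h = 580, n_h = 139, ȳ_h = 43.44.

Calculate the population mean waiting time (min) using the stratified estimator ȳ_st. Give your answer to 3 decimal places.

ȳ_st ≈ 21.700

N = Σ N_h = 2040. Stratum weights W_h = N_h/N.
ȳ_st = (260·29.19 + 1200·9.57 + 580·43.44) / 2040 = 21.70029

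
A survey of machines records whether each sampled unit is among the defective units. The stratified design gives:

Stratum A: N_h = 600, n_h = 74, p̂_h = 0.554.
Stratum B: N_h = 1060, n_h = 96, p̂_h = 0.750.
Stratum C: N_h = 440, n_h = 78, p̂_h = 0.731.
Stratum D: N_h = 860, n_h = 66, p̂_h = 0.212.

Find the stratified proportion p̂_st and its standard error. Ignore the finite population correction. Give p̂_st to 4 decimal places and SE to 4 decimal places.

p̂_st ≈ 0.5511, SE ≈ 0.0258

N = 2960; stratum weights W_h = N_h/N.
p̂_st = Σ W_h p̂_h = (600·0.554 + 1060·0.750 + 440·0.731 + 860·0.212)/2960 = 0.55114
V̂(p̂_st) = Σ W_h² p̂_h(1−p̂_h)/(n_h−1):
  stratum A: (600/2960)²·0.554·0.446/73 = 0.000139072
  stratum B: (1060/2960)²·0.750·0.250/95 = 0.000253108
  stratum C: (440/2960)²·0.731·0.269/77 = 5.64288e-05
  stratum D: (860/2960)²·0.212·0.788/65 = 0.000216951
V̂(p̂_st) = 0.000665561; SE = √V̂ = 0.0257985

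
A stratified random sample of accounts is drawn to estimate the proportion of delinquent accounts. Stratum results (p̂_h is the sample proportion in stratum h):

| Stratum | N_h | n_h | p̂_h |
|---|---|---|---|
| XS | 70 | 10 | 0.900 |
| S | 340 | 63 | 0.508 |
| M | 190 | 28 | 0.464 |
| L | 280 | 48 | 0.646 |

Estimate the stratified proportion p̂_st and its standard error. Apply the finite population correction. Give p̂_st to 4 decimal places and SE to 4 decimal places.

p̂_st ≈ 0.5736, SE ≈ 0.0363

N = 880; stratum weights W_h = N_h/N.
p̂_st = Σ W_h p̂_h = (70·0.900 + 340·0.508 + 190·0.464 + 280·0.646)/880 = 0.57359
V̂(p̂_st) = Σ W_h² (1 − n_h/N_h) p̂_h(1−p̂_h)/(n_h−1):
  stratum XS: (70/880)²·(1 − 10/70)·0.900·0.100/9 = 5.42355e-05
  stratum S: (340/880)²·(1 − 63/340)·0.508·0.492/62 = 0.000490265
  stratum M: (190/880)²·(1 − 28/190)·0.464·0.536/27 = 0.000366119
  stratum L: (280/880)²·(1 − 48/280)·0.646·0.354/47 = 0.000408149
V̂(p̂_st) = 0.00131877; SE = √V̂ = 0.0363148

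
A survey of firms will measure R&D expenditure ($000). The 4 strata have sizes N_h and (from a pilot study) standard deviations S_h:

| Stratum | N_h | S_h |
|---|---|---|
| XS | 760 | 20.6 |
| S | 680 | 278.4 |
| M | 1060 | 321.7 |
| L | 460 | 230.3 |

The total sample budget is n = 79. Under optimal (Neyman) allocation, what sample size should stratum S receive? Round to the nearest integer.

Neyman allocation: n_h = n · N_h S_h / Σ N_i S_i, with n = 79.
  stratum XS: N_h·S_h = 760·20.6 = 15656.00
  stratum S: N_h·S_h = 680·278.4 = 189312.00
  stratum M: N_h·S_h = 1060·321.7 = 341002.00
  stratum L: N_h·S_h = 460·230.3 = 105938.00
Σ N_h S_h = 651908.00
n for stratum S = 79·189312.00/651908.00 = 22.941 → 23

23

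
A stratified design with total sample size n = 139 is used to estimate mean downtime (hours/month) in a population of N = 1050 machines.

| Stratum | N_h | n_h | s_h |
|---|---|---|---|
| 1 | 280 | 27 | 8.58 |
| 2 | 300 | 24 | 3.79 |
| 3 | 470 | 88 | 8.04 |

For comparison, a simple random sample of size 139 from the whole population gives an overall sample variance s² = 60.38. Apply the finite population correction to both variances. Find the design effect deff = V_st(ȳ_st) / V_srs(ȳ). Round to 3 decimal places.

deff ≈ 0.902

V̂(ȳ_st) = Σ W_h² (1 − n_h/N_h) s_h²/n_h, with W_h = N_h/N and N = 1050:
  stratum 1: (280/1050)²·(1 − 27/280)·8.58²/27 = 0.175191
  stratum 2: (300/1050)²·(1 − 24/300)·3.79²/24 = 0.0449489
  stratum 3: (470/1050)²·(1 − 88/470)·8.04²/88 = 0.119622
V_st = 0.339762
V_srs = (1 − 139/1050)·60.38/139 = 0.376884
deff = V_st / V_srs = 0.339762/0.376884 = 0.9015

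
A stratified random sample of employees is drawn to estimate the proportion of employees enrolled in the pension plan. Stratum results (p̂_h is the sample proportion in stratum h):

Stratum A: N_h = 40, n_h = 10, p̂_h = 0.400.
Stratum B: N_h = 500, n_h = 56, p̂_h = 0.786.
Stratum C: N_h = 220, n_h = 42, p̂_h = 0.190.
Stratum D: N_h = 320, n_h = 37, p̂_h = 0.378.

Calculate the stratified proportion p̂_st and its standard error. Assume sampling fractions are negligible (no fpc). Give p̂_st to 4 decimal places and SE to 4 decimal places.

p̂_st ≈ 0.5294, SE ≈ 0.0377

N = 1080; stratum weights W_h = N_h/N.
p̂_st = Σ W_h p̂_h = (40·0.400 + 500·0.786 + 220·0.190 + 320·0.378)/1080 = 0.52941
V̂(p̂_st) = Σ W_h² p̂_h(1−p̂_h)/(n_h−1):
  stratum A: (40/1080)²·0.400·0.600/9 = 3.65798e-05
  stratum B: (500/1080)²·0.786·0.214/55 = 0.00065549
  stratum C: (220/1080)²·0.190·0.810/41 = 0.000155759
  stratum D: (320/1080)²·0.378·0.622/36 = 0.000573366
V̂(p̂_st) = 0.00142119; SE = √V̂ = 0.0376987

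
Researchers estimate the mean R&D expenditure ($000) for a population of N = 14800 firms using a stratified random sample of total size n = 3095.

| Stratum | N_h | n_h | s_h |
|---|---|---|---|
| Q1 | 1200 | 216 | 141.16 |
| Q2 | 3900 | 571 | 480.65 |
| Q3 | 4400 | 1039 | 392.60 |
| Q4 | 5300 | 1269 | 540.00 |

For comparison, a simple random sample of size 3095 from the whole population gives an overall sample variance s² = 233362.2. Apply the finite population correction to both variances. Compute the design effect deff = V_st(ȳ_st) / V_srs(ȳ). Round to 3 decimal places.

deff ≈ 0.954

V̂(ȳ_st) = Σ W_h² (1 − n_h/N_h) s_h²/n_h, with W_h = N_h/N and N = 14800:
  stratum Q1: (1200/14800)²·(1 − 216/1200)·141.16²/216 = 0.497305
  stratum Q2: (3900/14800)²·(1 − 571/3900)·480.65²/571 = 23.9815
  stratum Q3: (4400/14800)²·(1 − 1039/4400)·392.60²/1039 = 10.0157
  stratum Q4: (5300/14800)²·(1 − 1269/5300)·540.00²/1269 = 22.4125
V_st = 56.9071
V_srs = (1 − 3095/14800)·233362.2/3095 = 59.632
deff = V_st / V_srs = 56.9071/59.632 = 0.9543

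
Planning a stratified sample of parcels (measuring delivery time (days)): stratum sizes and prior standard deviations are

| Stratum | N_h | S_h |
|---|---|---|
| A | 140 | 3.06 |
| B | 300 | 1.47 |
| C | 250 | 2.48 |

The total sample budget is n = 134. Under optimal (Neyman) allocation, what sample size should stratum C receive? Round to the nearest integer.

56

Neyman allocation: n_h = n · N_h S_h / Σ N_i S_i, with n = 134.
  stratum A: N_h·S_h = 140·3.06 = 428.40
  stratum B: N_h·S_h = 300·1.47 = 441.00
  stratum C: N_h·S_h = 250·2.48 = 620.00
Σ N_h S_h = 1489.40
n for stratum C = 134·620.00/1489.40 = 55.781 → 56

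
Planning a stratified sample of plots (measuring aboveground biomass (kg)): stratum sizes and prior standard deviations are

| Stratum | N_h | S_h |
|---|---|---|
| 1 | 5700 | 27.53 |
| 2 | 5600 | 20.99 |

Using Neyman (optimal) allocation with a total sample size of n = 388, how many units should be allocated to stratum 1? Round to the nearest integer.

222

Neyman allocation: n_h = n · N_h S_h / Σ N_i S_i, with n = 388.
  stratum 1: N_h·S_h = 5700·27.53 = 156921.00
  stratum 2: N_h·S_h = 5600·20.99 = 117544.00
Σ N_h S_h = 274465.00
n for stratum 1 = 388·156921.00/274465.00 = 221.833 → 222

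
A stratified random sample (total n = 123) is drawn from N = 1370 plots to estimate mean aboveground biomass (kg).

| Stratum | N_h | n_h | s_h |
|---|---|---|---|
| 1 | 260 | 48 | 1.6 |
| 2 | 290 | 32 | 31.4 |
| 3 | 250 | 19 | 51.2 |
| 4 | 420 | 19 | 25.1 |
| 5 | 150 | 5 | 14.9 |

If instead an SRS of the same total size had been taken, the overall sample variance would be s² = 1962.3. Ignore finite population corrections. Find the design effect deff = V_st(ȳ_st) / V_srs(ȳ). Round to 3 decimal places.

deff ≈ 0.603

V̂(ȳ_st) = Σ W_h² s_h²/n_h, with W_h = N_h/N and N = 1370:
  stratum 1: (260/1370)²·1.6²/48 = 0.0019209
  stratum 2: (290/1370)²·31.4²/32 = 1.38059
  stratum 3: (250/1370)²·51.2²/19 = 4.59436
  stratum 4: (420/1370)²·25.1²/19 = 3.11639
  stratum 5: (150/1370)²·14.9²/5 = 0.532285
V_st = 9.62554
V_srs = s²/n = 1962.3/123 = 15.9537
deff = V_st / V_srs = 9.62554/15.9537 = 0.6033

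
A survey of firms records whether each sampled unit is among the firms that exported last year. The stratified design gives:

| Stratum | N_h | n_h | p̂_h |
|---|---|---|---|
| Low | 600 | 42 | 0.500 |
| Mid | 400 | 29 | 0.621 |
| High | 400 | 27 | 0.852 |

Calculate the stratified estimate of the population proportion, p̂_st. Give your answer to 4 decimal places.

p̂_st ≈ 0.6351

N = 1400; stratum weights W_h = N_h/N.
p̂_st = Σ W_h p̂_h = (600·0.500 + 400·0.621 + 400·0.852)/1400 = 0.63514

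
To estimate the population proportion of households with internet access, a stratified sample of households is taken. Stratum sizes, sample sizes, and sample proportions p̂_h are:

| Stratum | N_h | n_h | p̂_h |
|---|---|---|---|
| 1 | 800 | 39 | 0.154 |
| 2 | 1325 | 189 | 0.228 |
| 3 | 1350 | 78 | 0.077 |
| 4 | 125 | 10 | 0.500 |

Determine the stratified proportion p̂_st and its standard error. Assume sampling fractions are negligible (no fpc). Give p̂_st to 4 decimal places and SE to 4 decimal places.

p̂_st ≈ 0.1644, SE ≈ 0.0214

N = 3600; stratum weights W_h = N_h/N.
p̂_st = Σ W_h p̂_h = (800·0.154 + 1325·0.228 + 1350·0.077 + 125·0.500)/3600 = 0.16437
V̂(p̂_st) = Σ W_h² p̂_h(1−p̂_h)/(n_h−1):
  stratum 1: (800/3600)²·0.154·0.846/38 = 0.00016931
  stratum 2: (1325/3600)²·0.228·0.772/188 = 0.00012683
  stratum 3: (1350/3600)²·0.077·0.923/77 = 0.000129797
  stratum 4: (125/3600)²·0.500·0.500/9 = 3.34898e-05
V̂(p̂_st) = 0.000459426; SE = √V̂ = 0.0214342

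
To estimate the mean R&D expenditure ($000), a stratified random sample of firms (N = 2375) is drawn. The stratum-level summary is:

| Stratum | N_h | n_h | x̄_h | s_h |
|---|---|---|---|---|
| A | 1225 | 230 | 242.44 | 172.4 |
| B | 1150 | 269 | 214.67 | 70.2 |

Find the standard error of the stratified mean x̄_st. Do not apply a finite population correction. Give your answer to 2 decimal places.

SE(x̄_st) ≈ 6.22

V̂(x̄_st) = Σ W_h² s_h²/n_h, with W_h = N_h/N and N = 2375:
  stratum A: (1225/2375)²·172.4²/230 = 34.3789
  stratum B: (1150/2375)²·70.2²/269 = 4.29527
V̂(x̄_st) = 38.6741
SE(x̄_st) = √38.6741 = 6.21885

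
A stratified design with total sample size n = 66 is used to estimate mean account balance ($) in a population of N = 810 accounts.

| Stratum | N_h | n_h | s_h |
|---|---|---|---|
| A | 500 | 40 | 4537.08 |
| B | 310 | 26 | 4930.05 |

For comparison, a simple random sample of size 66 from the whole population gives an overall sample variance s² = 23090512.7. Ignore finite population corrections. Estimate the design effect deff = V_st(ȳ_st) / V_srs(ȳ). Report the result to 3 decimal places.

deff ≈ 0.952

V̂(ȳ_st) = Σ W_h² s_h²/n_h, with W_h = N_h/N and N = 810:
  stratum A: (500/810)²·4537.08²/40 = 196093
  stratum B: (310/810)²·4930.05²/26 = 136925
V_st = 333018
V_srs = s²/n = 23090512.7/66 = 349856
deff = V_st / V_srs = 333018/349856 = 0.9519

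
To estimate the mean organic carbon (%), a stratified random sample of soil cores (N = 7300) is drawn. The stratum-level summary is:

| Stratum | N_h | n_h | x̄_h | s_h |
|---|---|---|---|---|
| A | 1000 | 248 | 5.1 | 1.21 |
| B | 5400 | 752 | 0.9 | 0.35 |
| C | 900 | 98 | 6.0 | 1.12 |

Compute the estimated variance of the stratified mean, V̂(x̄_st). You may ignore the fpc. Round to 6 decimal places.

V̂(x̄_st) ≈ 0.000394

V̂(x̄_st) = Σ W_h² s_h²/n_h, with W_h = N_h/N and N = 7300:
  stratum A: (1000/7300)²·1.21²/248 = 0.000110783
  stratum B: (5400/7300)²·0.35²/752 = 8.91374e-05
  stratum C: (900/7300)²·1.12²/98 = 0.000194558
V̂(x̄_st) = 0.000394479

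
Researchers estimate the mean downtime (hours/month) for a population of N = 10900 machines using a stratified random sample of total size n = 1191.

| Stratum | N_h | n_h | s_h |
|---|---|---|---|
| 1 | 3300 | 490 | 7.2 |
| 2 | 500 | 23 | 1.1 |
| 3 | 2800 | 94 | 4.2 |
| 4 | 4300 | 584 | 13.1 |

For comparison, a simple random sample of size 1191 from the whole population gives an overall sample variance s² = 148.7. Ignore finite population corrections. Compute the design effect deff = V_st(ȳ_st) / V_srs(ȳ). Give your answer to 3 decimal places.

deff ≈ 0.544

V̂(ȳ_st) = Σ W_h² s_h²/n_h, with W_h = N_h/N and N = 10900:
  stratum 1: (3300/10900)²·7.2²/490 = 0.00969714
  stratum 2: (500/10900)²·1.1²/23 = 0.000110699
  stratum 3: (2800/10900)²·4.2²/94 = 0.0123832
  stratum 4: (4300/10900)²·13.1²/584 = 0.0457313
V_st = 0.0679224
V_srs = s²/n = 148.7/1191 = 0.124853
deff = V_st / V_srs = 0.0679224/0.124853 = 0.5440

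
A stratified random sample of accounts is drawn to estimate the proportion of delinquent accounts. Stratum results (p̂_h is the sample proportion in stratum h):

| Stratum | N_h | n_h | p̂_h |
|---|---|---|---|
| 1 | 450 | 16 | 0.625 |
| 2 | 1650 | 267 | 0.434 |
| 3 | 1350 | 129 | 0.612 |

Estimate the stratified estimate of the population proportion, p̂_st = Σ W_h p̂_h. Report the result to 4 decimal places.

p̂_st ≈ 0.5286

N = 3450; stratum weights W_h = N_h/N.
p̂_st = Σ W_h p̂_h = (450·0.625 + 1650·0.434 + 1350·0.612)/3450 = 0.52857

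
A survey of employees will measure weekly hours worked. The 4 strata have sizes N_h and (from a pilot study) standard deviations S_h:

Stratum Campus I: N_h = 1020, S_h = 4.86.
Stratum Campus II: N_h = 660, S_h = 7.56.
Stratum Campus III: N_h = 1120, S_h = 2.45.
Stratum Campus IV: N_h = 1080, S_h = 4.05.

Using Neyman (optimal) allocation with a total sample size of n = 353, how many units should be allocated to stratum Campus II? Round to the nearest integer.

Neyman allocation: n_h = n · N_h S_h / Σ N_i S_i, with n = 353.
  stratum Campus I: N_h·S_h = 1020·4.86 = 4957.20
  stratum Campus II: N_h·S_h = 660·7.56 = 4989.60
  stratum Campus III: N_h·S_h = 1120·2.45 = 2744.00
  stratum Campus IV: N_h·S_h = 1080·4.05 = 4374.00
Σ N_h S_h = 17064.80
n for stratum Campus II = 353·4989.60/17064.80 = 103.214 → 103

103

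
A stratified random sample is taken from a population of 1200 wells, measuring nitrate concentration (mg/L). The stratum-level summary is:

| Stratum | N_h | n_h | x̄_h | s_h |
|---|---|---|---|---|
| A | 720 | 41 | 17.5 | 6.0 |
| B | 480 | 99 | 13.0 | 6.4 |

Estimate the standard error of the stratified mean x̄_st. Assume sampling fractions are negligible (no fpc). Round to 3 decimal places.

V̂(x̄_st) = Σ W_h² s_h²/n_h, with W_h = N_h/N and N = 1200:
  stratum A: (720/1200)²·6.0²/41 = 0.316098
  stratum B: (480/1200)²·6.4²/99 = 0.066198
V̂(x̄_st) = 0.382296
SE(x̄_st) = √0.382296 = 0.618301

SE(x̄_st) ≈ 0.618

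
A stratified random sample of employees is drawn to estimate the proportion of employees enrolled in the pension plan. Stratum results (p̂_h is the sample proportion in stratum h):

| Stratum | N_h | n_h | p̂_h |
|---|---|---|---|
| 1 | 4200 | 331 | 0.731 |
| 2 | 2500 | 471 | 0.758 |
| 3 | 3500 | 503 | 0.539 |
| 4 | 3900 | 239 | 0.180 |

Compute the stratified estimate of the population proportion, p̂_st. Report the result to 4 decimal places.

p̂_st ≈ 0.5357

N = 14100; stratum weights W_h = N_h/N.
p̂_st = Σ W_h p̂_h = (4200·0.731 + 2500·0.758 + 3500·0.539 + 3900·0.180)/14100 = 0.53572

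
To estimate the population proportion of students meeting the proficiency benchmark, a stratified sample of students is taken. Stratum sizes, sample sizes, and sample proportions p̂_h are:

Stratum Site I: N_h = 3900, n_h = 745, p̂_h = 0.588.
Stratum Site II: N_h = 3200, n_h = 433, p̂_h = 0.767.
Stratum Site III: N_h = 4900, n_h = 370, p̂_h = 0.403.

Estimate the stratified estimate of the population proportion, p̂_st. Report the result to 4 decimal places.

N = 12000; stratum weights W_h = N_h/N.
p̂_st = Σ W_h p̂_h = (3900·0.588 + 3200·0.767 + 4900·0.403)/12000 = 0.56019

p̂_st ≈ 0.5602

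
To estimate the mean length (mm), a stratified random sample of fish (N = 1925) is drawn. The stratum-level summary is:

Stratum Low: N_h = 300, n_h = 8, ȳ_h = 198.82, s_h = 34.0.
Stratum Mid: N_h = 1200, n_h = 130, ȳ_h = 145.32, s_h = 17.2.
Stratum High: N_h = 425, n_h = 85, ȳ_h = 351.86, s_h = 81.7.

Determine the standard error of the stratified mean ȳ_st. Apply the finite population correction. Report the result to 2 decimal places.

SE(ȳ_st) ≈ 2.70

V̂(ȳ_st) = Σ W_h² (1 − n_h/N_h) s_h²/n_h, with W_h = N_h/N and N = 1925:
  stratum Low: (300/1925)²·(1 − 8/300)·34.0²/8 = 3.41594
  stratum Mid: (1200/1925)²·(1 − 130/1200)·17.2²/130 = 0.788528
  stratum High: (425/1925)²·(1 − 85/425)·81.7²/85 = 3.06219
V̂(ȳ_st) = 7.26666
SE(ȳ_st) = √7.26666 = 2.69567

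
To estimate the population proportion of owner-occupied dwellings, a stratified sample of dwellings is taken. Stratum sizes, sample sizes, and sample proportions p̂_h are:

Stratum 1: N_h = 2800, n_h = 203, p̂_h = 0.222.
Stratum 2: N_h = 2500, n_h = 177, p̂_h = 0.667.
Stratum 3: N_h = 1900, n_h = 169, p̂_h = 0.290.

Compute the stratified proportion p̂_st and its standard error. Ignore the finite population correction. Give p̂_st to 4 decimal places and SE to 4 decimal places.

p̂_st ≈ 0.3945, SE ≈ 0.0192

N = 7200; stratum weights W_h = N_h/N.
p̂_st = Σ W_h p̂_h = (2800·0.222 + 2500·0.667 + 1900·0.290)/7200 = 0.39446
V̂(p̂_st) = Σ W_h² p̂_h(1−p̂_h)/(n_h−1):
  stratum 1: (2800/7200)²·0.222·0.778/202 = 0.00012931
  stratum 2: (2500/7200)²·0.667·0.333/176 = 0.00015215
  stratum 3: (1900/7200)²·0.290·0.710/168 = 8.53472e-05
V̂(p̂_st) = 0.000366807; SE = √V̂ = 0.0191522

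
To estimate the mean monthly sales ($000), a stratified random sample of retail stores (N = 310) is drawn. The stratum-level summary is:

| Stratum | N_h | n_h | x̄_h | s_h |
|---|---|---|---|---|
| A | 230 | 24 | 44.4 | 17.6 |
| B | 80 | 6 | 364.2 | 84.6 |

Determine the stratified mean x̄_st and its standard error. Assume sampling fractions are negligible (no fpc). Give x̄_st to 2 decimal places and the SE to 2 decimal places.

x̄_st ≈ 126.93, SE ≈ 9.30

x̄_st = Σ W_h x̄_h = (230·44.4 + 80·364.2)/310 = 126.92903
V̂(x̄_st) = Σ W_h² s_h²/n_h, with W_h = N_h/N and N = 310:
  stratum A: (230/310)²·17.6²/24 = 7.10471
  stratum B: (80/310)²·84.6²/6 = 79.4412
V̂(x̄_st) = 86.546
SE(x̄_st) = √86.546 = 9.30301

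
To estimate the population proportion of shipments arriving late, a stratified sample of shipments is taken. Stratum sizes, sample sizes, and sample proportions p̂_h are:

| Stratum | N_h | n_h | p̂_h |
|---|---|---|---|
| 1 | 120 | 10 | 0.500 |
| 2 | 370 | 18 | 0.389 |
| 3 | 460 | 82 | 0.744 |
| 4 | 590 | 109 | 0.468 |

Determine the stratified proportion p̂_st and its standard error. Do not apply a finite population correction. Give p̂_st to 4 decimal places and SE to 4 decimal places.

p̂_st ≈ 0.5340, SE ≈ 0.0390

N = 1540; stratum weights W_h = N_h/N.
p̂_st = Σ W_h p̂_h = (120·0.500 + 370·0.389 + 460·0.744 + 590·0.468)/1540 = 0.53395
V̂(p̂_st) = Σ W_h² p̂_h(1−p̂_h)/(n_h−1):
  stratum 1: (120/1540)²·0.500·0.500/9 = 0.000168663
  stratum 2: (370/1540)²·0.389·0.611/17 = 0.000807056
  stratum 3: (460/1540)²·0.744·0.256/81 = 0.000209798
  stratum 4: (590/1540)²·0.468·0.532/108 = 0.000338373
V̂(p̂_st) = 0.00152389; SE = √V̂ = 0.039037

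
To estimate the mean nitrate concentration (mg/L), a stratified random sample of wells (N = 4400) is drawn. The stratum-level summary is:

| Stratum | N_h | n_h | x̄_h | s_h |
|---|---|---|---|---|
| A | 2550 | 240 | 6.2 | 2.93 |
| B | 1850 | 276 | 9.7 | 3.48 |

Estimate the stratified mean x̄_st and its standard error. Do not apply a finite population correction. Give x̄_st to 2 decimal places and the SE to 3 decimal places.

x̄_st ≈ 7.67, SE ≈ 0.141

x̄_st = Σ W_h x̄_h = (2550·6.2 + 1850·9.7)/4400 = 7.67159
V̂(x̄_st) = Σ W_h² s_h²/n_h, with W_h = N_h/N and N = 4400:
  stratum A: (2550/4400)²·2.93²/240 = 0.0120143
  stratum B: (1850/4400)²·3.48²/276 = 0.00775689
V̂(x̄_st) = 0.0197712
SE(x̄_st) = √0.0197712 = 0.14061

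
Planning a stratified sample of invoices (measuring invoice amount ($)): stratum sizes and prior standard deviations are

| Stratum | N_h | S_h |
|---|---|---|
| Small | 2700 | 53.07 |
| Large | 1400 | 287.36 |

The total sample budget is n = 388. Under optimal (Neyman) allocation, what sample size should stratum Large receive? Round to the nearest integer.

Neyman allocation: n_h = n · N_h S_h / Σ N_i S_i, with n = 388.
  stratum Small: N_h·S_h = 2700·53.07 = 143289.00
  stratum Large: N_h·S_h = 1400·287.36 = 402304.00
Σ N_h S_h = 545593.00
n for stratum Large = 388·402304.00/545593.00 = 286.100 → 286

286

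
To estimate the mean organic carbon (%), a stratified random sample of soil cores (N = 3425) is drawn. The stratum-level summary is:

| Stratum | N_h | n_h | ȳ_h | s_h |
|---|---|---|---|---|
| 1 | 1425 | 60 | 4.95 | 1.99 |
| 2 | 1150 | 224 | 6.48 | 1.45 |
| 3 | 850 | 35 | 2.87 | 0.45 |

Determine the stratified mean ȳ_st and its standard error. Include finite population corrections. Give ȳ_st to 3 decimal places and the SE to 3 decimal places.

ȳ_st = Σ W_h ȳ_h = (1425·4.95 + 1150·6.48 + 850·2.87)/3425 = 4.94752
V̂(ȳ_st) = Σ W_h² (1 − n_h/N_h) s_h²/n_h, with W_h = N_h/N and N = 3425:
  stratum 1: (1425/3425)²·(1 − 60/1425)·1.99²/60 = 0.0109441
  stratum 2: (1150/3425)²·(1 − 224/1150)·1.45²/224 = 0.000852071
  stratum 3: (850/3425)²·(1 − 35/850)·0.45²/35 = 0.000341674
V̂(ȳ_st) = 0.0121379
SE(ȳ_st) = √0.0121379 = 0.110172

ȳ_st ≈ 4.948, SE ≈ 0.110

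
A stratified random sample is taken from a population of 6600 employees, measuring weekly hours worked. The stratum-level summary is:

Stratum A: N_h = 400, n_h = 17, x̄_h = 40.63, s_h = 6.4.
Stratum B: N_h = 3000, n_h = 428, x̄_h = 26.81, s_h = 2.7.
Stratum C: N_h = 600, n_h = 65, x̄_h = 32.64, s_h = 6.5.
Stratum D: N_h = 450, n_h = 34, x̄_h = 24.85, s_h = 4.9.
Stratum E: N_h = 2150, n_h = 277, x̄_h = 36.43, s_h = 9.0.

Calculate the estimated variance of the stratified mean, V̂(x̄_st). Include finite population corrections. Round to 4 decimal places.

V̂(x̄_st) = Σ W_h² (1 − n_h/N_h) s_h²/n_h, with W_h = N_h/N and N = 6600:
  stratum A: (400/6600)²·(1 − 17/400)·6.4²/17 = 0.00847387
  stratum B: (3000/6600)²·(1 − 428/3000)·2.7²/428 = 0.00301709
  stratum C: (600/6600)²·(1 − 65/600)·6.5²/65 = 0.00478994
  stratum D: (450/6600)²·(1 − 34/450)·4.9²/34 = 0.00303481
  stratum E: (2150/6600)²·(1 − 277/2150)·9.0²/277 = 0.027033
V̂(x̄_st) = 0.0463487

V̂(x̄_st) ≈ 0.0463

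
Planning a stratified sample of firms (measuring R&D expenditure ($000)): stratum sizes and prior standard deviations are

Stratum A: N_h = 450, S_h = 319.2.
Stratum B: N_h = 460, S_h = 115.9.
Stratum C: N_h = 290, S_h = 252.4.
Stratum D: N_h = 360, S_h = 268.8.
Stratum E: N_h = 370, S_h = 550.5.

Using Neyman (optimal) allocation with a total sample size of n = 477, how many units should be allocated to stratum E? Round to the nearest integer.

Neyman allocation: n_h = n · N_h S_h / Σ N_i S_i, with n = 477.
  stratum A: N_h·S_h = 450·319.2 = 143640.00
  stratum B: N_h·S_h = 460·115.9 = 53314.00
  stratum C: N_h·S_h = 290·252.4 = 73196.00
  stratum D: N_h·S_h = 360·268.8 = 96768.00
  stratum E: N_h·S_h = 370·550.5 = 203685.00
Σ N_h S_h = 570603.00
n for stratum E = 477·203685.00/570603.00 = 170.272 → 170

170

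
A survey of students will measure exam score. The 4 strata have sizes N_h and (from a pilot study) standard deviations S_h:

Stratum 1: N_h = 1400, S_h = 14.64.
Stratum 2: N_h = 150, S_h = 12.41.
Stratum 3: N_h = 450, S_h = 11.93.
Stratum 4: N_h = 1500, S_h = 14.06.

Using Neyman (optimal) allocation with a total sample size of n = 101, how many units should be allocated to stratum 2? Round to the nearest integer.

Neyman allocation: n_h = n · N_h S_h / Σ N_i S_i, with n = 101.
  stratum 1: N_h·S_h = 1400·14.64 = 20496.00
  stratum 2: N_h·S_h = 150·12.41 = 1861.50
  stratum 3: N_h·S_h = 450·11.93 = 5368.50
  stratum 4: N_h·S_h = 1500·14.06 = 21090.00
Σ N_h S_h = 48816.00
n for stratum 2 = 101·1861.50/48816.00 = 3.851 → 4

4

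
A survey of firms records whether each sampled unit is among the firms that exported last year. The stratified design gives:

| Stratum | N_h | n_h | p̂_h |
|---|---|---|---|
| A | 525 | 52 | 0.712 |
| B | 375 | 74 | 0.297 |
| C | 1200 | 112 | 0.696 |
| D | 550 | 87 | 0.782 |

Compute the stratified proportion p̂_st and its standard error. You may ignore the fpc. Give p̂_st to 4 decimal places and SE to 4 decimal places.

N = 2650; stratum weights W_h = N_h/N.
p̂_st = Σ W_h p̂_h = (525·0.712 + 375·0.297 + 1200·0.696 + 550·0.782)/2650 = 0.66056
V̂(p̂_st) = Σ W_h² p̂_h(1−p̂_h)/(n_h−1):
  stratum A: (525/2650)²·0.712·0.288/51 = 0.000157808
  stratum B: (375/2650)²·0.297·0.703/73 = 5.72743e-05
  stratum C: (1200/2650)²·0.696·0.304/111 = 0.000390868
  stratum D: (550/2650)²·0.782·0.218/86 = 8.53883e-05
V̂(p̂_st) = 0.000691339; SE = √V̂ = 0.0262933

p̂_st ≈ 0.6606, SE ≈ 0.0263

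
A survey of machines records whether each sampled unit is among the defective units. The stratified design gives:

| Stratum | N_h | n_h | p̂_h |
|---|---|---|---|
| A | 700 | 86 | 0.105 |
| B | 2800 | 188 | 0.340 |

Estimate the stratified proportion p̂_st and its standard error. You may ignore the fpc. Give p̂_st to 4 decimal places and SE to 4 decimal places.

N = 3500; stratum weights W_h = N_h/N.
p̂_st = Σ W_h p̂_h = (700·0.105 + 2800·0.340)/3500 = 0.29300
V̂(p̂_st) = Σ W_h² p̂_h(1−p̂_h)/(n_h−1):
  stratum A: (700/3500)²·0.105·0.895/85 = 4.42235e-05
  stratum B: (2800/3500)²·0.340·0.660/187 = 0.000768
V̂(p̂_st) = 0.000812224; SE = √V̂ = 0.0284995

p̂_st ≈ 0.2930, SE ≈ 0.0285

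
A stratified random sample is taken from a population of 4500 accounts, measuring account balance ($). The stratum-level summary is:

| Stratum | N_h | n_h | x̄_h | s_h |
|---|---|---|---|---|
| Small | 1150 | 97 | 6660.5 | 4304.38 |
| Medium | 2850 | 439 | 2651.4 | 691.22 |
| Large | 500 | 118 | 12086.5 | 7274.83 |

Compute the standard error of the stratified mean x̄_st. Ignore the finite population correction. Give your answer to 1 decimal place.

V̂(x̄_st) = Σ W_h² s_h²/n_h, with W_h = N_h/N and N = 4500:
  stratum Small: (1150/4500)²·4304.38²/97 = 12474.4
  stratum Medium: (2850/4500)²·691.22²/439 = 436.549
  stratum Large: (500/4500)²·7274.83²/118 = 5537.05
V̂(x̄_st) = 18448
SE(x̄_st) = √18448 = 135.823

SE(x̄_st) ≈ 135.8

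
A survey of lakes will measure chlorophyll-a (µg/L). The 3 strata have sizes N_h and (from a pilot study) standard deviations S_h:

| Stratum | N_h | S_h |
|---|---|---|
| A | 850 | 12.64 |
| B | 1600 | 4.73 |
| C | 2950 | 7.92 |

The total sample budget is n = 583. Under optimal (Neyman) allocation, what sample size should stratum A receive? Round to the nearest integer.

150

Neyman allocation: n_h = n · N_h S_h / Σ N_i S_i, with n = 583.
  stratum A: N_h·S_h = 850·12.64 = 10744.00
  stratum B: N_h·S_h = 1600·4.73 = 7568.00
  stratum C: N_h·S_h = 2950·7.92 = 23364.00
Σ N_h S_h = 41676.00
n for stratum A = 583·10744.00/41676.00 = 150.296 → 150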